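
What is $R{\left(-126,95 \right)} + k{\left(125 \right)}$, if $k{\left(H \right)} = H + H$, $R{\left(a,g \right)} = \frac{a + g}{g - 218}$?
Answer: $\frac{30781}{123} \approx 250.25$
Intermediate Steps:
$R{\left(a,g \right)} = \frac{a + g}{-218 + g}$
$k{\left(H \right)} = 2 H$
$R{\left(-126,95 \right)} + k{\left(125 \right)} = \frac{-126 + 95}{-218 + 95} + 2 \cdot 125 = \frac{1}{-123} \left(-31\right) + 250 = \left(- \frac{1}{123}\right) \left(-31\right) + 250 = \frac{31}{123} + 250 = \frac{30781}{123}$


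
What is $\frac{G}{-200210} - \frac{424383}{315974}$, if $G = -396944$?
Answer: $\frac{20229131513}{31630577270} \approx 0.63954$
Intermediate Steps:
$\frac{G}{-200210} - \frac{424383}{315974} = - \frac{396944}{-200210} - \frac{424383}{315974} = \left(-396944\right) \left(- \frac{1}{200210}\right) - \frac{424383}{315974} = \frac{198472}{100105} - \frac{424383}{315974} = \frac{20229131513}{31630577270}$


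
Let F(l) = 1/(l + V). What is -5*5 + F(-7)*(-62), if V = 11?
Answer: -81/2 ≈ -40.500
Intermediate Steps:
F(l) = 1/(11 + l) (F(l) = 1/(l + 11) = 1/(11 + l))
-5*5 + F(-7)*(-62) = -5*5 - 62/(11 - 7) = -25 - 62/4 = -25 + (1/4)*(-62) = -25 - 31/2 = -81/2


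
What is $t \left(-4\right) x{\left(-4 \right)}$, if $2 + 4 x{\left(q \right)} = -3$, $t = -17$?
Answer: $-85$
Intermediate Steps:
$x{\left(q \right)} = - \frac{5}{4}$ ($x{\left(q \right)} = - \frac{1}{2} + \frac{1}{4} \left(-3\right) = - \frac{1}{2} - \frac{3}{4} = - \frac{5}{4}$)
$t \left(-4\right) x{\left(-4 \right)} = \left(-17\right) \left(-4\right) \left(- \frac{5}{4}\right) = 68 \left(- \frac{5}{4}\right) = -85$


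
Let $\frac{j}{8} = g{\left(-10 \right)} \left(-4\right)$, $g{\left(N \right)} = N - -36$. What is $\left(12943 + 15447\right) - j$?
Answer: $29222$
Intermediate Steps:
$g{\left(N \right)} = 36 + N$ ($g{\left(N \right)} = N + 36 = 36 + N$)
$j = -832$ ($j = 8 \left(36 - 10\right) \left(-4\right) = 8 \cdot 26 \left(-4\right) = 8 \left(-104\right) = -832$)
$\left(12943 + 15447\right) - j = \left(12943 + 15447\right) - -832 = 28390 + 832 = 29222$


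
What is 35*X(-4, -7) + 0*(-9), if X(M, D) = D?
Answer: -245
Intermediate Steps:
35*X(-4, -7) + 0*(-9) = 35*(-7) + 0*(-9) = -245 + 0 = -245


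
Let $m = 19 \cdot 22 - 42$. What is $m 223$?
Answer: $83848$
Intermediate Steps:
$m = 376$ ($m = 418 - 42 = 376$)
$m 223 = 376 \cdot 223 = 83848$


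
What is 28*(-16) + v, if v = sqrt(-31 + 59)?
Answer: -448 + 2*sqrt(7) ≈ -442.71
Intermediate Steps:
v = 2*sqrt(7) (v = sqrt(28) = 2*sqrt(7) ≈ 5.2915)
28*(-16) + v = 28*(-16) + 2*sqrt(7) = -448 + 2*sqrt(7)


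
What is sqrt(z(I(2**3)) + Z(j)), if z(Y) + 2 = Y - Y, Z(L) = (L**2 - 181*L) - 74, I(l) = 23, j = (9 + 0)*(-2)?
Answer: sqrt(3506) ≈ 59.211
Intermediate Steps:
j = -18 (j = 9*(-2) = -18)
Z(L) = -74 + L**2 - 181*L
z(Y) = -2 (z(Y) = -2 + (Y - Y) = -2 + 0 = -2)
sqrt(z(I(2**3)) + Z(j)) = sqrt(-2 + (-74 + (-18)**2 - 181*(-18))) = sqrt(-2 + (-74 + 324 + 3258)) = sqrt(-2 + 3508) = sqrt(3506)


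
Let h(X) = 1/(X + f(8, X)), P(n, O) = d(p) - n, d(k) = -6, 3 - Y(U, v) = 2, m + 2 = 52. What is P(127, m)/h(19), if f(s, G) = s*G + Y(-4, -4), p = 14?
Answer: -22876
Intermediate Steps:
m = 50 (m = -2 + 52 = 50)
Y(U, v) = 1 (Y(U, v) = 3 - 1*2 = 3 - 2 = 1)
P(n, O) = -6 - n
f(s, G) = 1 + G*s (f(s, G) = s*G + 1 = G*s + 1 = 1 + G*s)
h(X) = 1/(1 + 9*X) (h(X) = 1/(X + (1 + X*8)) = 1/(X + (1 + 8*X)) = 1/(1 + 9*X))
P(127, m)/h(19) = (-6 - 1*127)/(1/(1 + 9*19)) = (-6 - 127)/(1/(1 + 171)) = -133/(1/172) = -133/1/172 = -133*172 = -22876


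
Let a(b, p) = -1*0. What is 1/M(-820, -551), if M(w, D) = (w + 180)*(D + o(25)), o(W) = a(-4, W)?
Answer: 1/352640 ≈ 2.8358e-6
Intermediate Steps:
a(b, p) = 0
o(W) = 0
M(w, D) = D*(180 + w) (M(w, D) = (w + 180)*(D + 0) = (180 + w)*D = D*(180 + w))
1/M(-820, -551) = 1/(-551*(180 - 820)) = 1/(-551*(-640)) = 1/352640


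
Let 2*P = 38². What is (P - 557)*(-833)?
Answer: -137445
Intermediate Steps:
P = 722 (P = (½)*38² = (½)*1444 = 722)
(P - 557)*(-833) = (722 - 557)*(-833) = 165*(-833) = -137445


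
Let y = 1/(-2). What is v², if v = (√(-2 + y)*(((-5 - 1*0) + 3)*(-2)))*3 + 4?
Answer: -344 + 48*I*√10 ≈ -344.0 + 151.79*I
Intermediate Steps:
y = -½ ≈ -0.50000
v = 4 + 6*I*√10 (v = (√(-2 - ½)*(((-5 - 1*0) + 3)*(-2)))*3 + 4 = (√(-5/2)*(((-5 + 0) + 3)*(-2)))*3 + 4 = ((I*√10/2)*((-5 + 3)*(-2)))*3 + 4 = ((I*√10/2)*(-2*(-2)))*3 + 4 = ((I*√10/2)*4)*3 + 4 = (2*I*√10)*3 + 4 = 6*I*√10 + 4 = 4 + 6*I*√10 ≈ 4.0 + 18.974*I)
v² = (4 + 6*I*√10)²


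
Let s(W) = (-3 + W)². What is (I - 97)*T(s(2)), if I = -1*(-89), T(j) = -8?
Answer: 64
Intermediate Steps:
I = 89
(I - 97)*T(s(2)) = (89 - 97)*(-8) = -8*(-8) = 64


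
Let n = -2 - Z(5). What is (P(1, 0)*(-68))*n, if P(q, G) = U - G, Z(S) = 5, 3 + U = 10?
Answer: 3332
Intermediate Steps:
U = 7 (U = -3 + 10 = 7)
n = -7 (n = -2 - 1*5 = -2 - 5 = -7)
P(q, G) = 7 - G
(P(1, 0)*(-68))*n = ((7 - 1*0)*(-68))*(-7) = ((7 + 0)*(-68))*(-7) = (7*(-68))*(-7) = -476*(-7) = 3332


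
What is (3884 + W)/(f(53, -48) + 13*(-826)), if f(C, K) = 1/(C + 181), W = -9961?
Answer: 1422018/2512691 ≈ 0.56593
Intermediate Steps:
f(C, K) = 1/(181 + C)
(3884 + W)/(f(53, -48) + 13*(-826)) = (3884 - 9961)/(1/(181 + 53) + 13*(-826)) = -6077/(1/234 - 10738) = -6077/(-2512691/234) = -6077*(-234/2512691) = 1422018/2512691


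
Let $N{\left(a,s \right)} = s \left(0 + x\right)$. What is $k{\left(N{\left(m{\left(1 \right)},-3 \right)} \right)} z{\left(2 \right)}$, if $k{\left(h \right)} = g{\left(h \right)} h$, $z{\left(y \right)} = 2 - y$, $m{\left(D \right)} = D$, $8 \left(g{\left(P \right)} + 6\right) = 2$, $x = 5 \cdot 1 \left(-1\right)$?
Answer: $0$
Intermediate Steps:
$x = -5$ ($x = 5 \left(-1\right) = -5$)
$g{\left(P \right)} = - \frac{23}{4}$ ($g{\left(P \right)} = -6 + \frac{1}{8} \cdot 2 = -6 + \frac{1}{4} = - \frac{23}{4}$)
$N{\left(a,s \right)} = - 5 s$ ($N{\left(a,s \right)} = s \left(0 - 5\right) = s \left(-5\right) = - 5 s$)
$k{\left(h \right)} = - \frac{23 h}{4}$
$k{\left(N{\left(m{\left(1 \right)},-3 \right)} \right)} z{\left(2 \right)} = - \frac{23 \left(\left(-5\right) \left(-3\right)\right)}{4} \left(2 - 2\right) = \left(- \frac{23}{4}\right) 15 \left(2 - 2\right) = \left(- \frac{345}{4}\right) 0 = 0$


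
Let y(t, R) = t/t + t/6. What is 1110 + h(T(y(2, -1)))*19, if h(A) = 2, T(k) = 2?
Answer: 1148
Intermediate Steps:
y(t, R) = 1 + t/6 (y(t, R) = 1 + t*(⅙) = 1 + t/6)
1110 + h(T(y(2, -1)))*19 = 1110 + 2*19 = 1110 + 38 = 1148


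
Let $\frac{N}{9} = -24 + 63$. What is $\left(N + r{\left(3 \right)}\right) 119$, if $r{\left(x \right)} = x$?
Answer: $42126$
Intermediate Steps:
$N = 351$ ($N = 9 \left(-24 + 63\right) = 9 \cdot 39 = 351$)
$\left(N + r{\left(3 \right)}\right) 119 = \left(351 + 3\right) 119 = 354 \cdot 119 = 42126$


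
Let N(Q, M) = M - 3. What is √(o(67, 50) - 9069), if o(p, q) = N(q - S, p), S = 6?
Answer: I*√9005 ≈ 94.895*I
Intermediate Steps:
N(Q, M) = -3 + M
o(p, q) = -3 + p
√(o(67, 50) - 9069) = √((-3 + 67) - 9069) = √(64 - 9069) = √(-9005) = I*√9005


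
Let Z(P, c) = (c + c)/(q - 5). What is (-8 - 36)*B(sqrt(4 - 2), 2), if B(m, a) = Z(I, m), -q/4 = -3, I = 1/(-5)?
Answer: -88*sqrt(2)/7 ≈ -17.779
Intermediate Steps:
I = -1/5 ≈ -0.20000
q = 12 (q = -4*(-3) = 12)
Z(P, c) = 2*c/7 (Z(P, c) = (c + c)/(12 - 5) = (2*c)/7 = (2*c)*(1/7) = 2*c/7)
B(m, a) = 2*m/7
(-8 - 36)*B(sqrt(4 - 2), 2) = (-8 - 36)*(2*sqrt(4 - 2)/7) = -88*sqrt(2)/7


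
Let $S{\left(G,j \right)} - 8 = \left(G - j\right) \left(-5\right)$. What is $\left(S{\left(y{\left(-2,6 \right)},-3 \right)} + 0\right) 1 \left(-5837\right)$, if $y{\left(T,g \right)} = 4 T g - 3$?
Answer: $-1447576$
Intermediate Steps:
$y{\left(T,g \right)} = -3 + 4 T g$ ($y{\left(T,g \right)} = 4 T g - 3 = -3 + 4 T g$)
$S{\left(G,j \right)} = 8 - 5 G + 5 j$ ($S{\left(G,j \right)} = 8 + \left(G - j\right) \left(-5\right) = 8 - \left(- 5 j + 5 G\right) = 8 - 5 G + 5 j$)
$\left(S{\left(y{\left(-2,6 \right)},-3 \right)} + 0\right) 1 \left(-5837\right) = \left(\left(8 - 5 \left(-3 + 4 \left(-2\right) 6\right) + 5 \left(-3\right)\right) + 0\right) 1 \left(-5837\right) = \left(\left(8 - 5 \left(-3 - 48\right) - 15\right) + 0\right) 1 \left(-5837\right) = \left(\left(8 - -255 - 15\right) + 0\right) 1 \left(-5837\right) = \left(\left(8 + 255 - 15\right) + 0\right) 1 \left(-5837\right) = \left(248 + 0\right) 1 \left(-5837\right) = 248 \cdot 1 \left(-5837\right) = 248 \left(-5837\right) = -1447576$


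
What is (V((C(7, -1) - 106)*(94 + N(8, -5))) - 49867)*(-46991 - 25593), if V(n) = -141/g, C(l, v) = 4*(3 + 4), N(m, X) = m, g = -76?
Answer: 68768821646/19 ≈ 3.6194e+9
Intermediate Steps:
C(l, v) = 28 (C(l, v) = 4*7 = 28)
V(n) = 141/76 (V(n) = -141/(-76) = -141*(-1/76) = 141/76)
(V((C(7, -1) - 106)*(94 + N(8, -5))) - 49867)*(-46991 - 25593) = (141/76 - 49867)*(-46991 - 25593) = -3789751/76*(-72584) = 68768821646/19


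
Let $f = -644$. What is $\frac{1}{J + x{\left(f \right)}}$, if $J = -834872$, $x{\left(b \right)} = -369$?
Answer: $- \frac{1}{835241} \approx -1.1973 \cdot 10^{-6}$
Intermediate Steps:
$\frac{1}{J + x{\left(f \right)}} = \frac{1}{-834872 - 369} = \frac{1}{-835241} = - \frac{1}{835241}$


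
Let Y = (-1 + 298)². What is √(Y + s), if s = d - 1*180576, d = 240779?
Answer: 2*√37103 ≈ 385.24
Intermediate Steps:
Y = 88209 (Y = 297² = 88209)
s = 60203 (s = 240779 - 1*180576 = 240779 - 180576 = 60203)
√(Y + s) = √(88209 + 60203) = √148412 = 2*√37103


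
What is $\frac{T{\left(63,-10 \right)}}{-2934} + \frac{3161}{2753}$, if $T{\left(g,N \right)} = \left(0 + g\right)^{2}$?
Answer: $- \frac{183587}{897478} \approx -0.20456$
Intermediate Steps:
$T{\left(g,N \right)} = g^{2}$
$\frac{T{\left(63,-10 \right)}}{-2934} + \frac{3161}{2753} = \frac{63^{2}}{-2934} + \frac{3161}{2753} = 3969 \left(- \frac{1}{2934}\right) + 3161 \cdot \frac{1}{2753} = - \frac{441}{326} + \frac{3161}{2753} = - \frac{183587}{897478}$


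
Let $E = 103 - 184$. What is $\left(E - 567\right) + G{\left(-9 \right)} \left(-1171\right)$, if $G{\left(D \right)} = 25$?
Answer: $-29923$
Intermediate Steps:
$E = -81$ ($E = 103 - 184 = -81$)
$\left(E - 567\right) + G{\left(-9 \right)} \left(-1171\right) = \left(-81 - 567\right) + 25 \left(-1171\right) = -648 - 29275 = -29923$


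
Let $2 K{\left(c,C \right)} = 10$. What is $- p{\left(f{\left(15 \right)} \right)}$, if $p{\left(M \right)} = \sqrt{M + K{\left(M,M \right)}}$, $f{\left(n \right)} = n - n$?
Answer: $- \sqrt{5} \approx -2.2361$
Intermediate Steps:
$K{\left(c,C \right)} = 5$ ($K{\left(c,C \right)} = \frac{1}{2} \cdot 10 = 5$)
$f{\left(n \right)} = 0$
$p{\left(M \right)} = \sqrt{5 + M}$ ($p{\left(M \right)} = \sqrt{M + 5} = \sqrt{5 + M}$)
$- p{\left(f{\left(15 \right)} \right)} = - \sqrt{5 + 0} = - \sqrt{5}$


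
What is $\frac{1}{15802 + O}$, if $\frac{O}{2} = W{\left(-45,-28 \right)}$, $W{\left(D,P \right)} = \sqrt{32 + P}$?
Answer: $\frac{1}{15806} \approx 6.3267 \cdot 10^{-5}$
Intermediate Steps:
$O = 4$ ($O = 2 \sqrt{32 - 28} = 2 \sqrt{4} = 2 \cdot 2 = 4$)
$\frac{1}{15802 + O} = \frac{1}{15802 + 4} = \frac{1}{15806}$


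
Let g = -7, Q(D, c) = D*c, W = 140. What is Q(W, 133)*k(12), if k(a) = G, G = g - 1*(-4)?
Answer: -55860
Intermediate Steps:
G = -3 (G = -7 - 1*(-4) = -7 + 4 = -3)
k(a) = -3
Q(W, 133)*k(12) = (140*133)*(-3) = 18620*(-3) = -55860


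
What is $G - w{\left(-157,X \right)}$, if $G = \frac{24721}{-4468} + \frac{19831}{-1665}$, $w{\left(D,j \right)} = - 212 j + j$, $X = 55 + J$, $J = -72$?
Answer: $- \frac{26814247513}{7439220} \approx -3604.4$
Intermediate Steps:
$X = -17$ ($X = 55 - 72 = -17$)
$w{\left(D,j \right)} = - 211 j$
$G = - \frac{129765373}{7439220}$ ($G = 24721 \left(- \frac{1}{4468}\right) + 19831 \left(- \frac{1}{1665}\right) = - \frac{24721}{4468} - \frac{19831}{1665} = - \frac{129765373}{7439220} \approx -17.443$)
$G - w{\left(-157,X \right)} = - \frac{129765373}{7439220} - \left(-211\right) \left(-17\right) = - \frac{129765373}{7439220} - 3587 = - \frac{26814247513}{7439220}$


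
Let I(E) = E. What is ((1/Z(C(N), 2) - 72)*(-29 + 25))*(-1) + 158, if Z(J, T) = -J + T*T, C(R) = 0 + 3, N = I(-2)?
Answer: -126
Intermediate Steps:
N = -2
C(R) = 3
Z(J, T) = T**2 - J (Z(J, T) = -J + T**2 = T**2 - J)
((1/Z(C(N), 2) - 72)*(-29 + 25))*(-1) + 158 = ((1/(2**2 - 1*3) - 72)*(-29 + 25))*(-1) + 158 = ((1/(4 - 3) - 72)*(-4))*(-1) + 158 = ((1/1 - 72)*(-4))*(-1) + 158 = ((1 - 72)*(-4))*(-1) + 158 = -71*(-4)*(-1) + 158 = 284*(-1) + 158 = -284 + 158 = -126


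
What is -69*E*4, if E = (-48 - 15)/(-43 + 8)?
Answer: -2484/5 ≈ -496.80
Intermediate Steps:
E = 9/5 (E = -63/(-35) = -63*(-1/35) = 9/5 ≈ 1.8000)
-69*E*4 = -69*9/5*4 = -621/5*4 = -2484/5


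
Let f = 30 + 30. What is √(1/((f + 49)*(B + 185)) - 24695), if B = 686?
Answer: 2*I*√55646562936289/94939 ≈ 157.15*I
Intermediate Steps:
f = 60
√(1/((f + 49)*(B + 185)) - 24695) = √(1/((60 + 49)*(686 + 185)) - 24695) = √(1/(109*871) - 24695) = √((1/109)*(1/871) - 24695) = √(1/94939 - 24695) = √(-2344518604/94939) = 2*I*√55646562936289/94939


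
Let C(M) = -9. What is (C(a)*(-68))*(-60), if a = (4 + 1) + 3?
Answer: -36720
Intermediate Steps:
a = 8 (a = 5 + 3 = 8)
(C(a)*(-68))*(-60) = -9*(-68)*(-60) = 612*(-60) = -36720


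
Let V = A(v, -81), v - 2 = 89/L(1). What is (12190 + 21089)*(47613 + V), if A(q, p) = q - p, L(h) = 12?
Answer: 6350088013/4 ≈ 1.5875e+9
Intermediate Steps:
v = 113/12 (v = 2 + 89/12 = 113/12 ≈ 9.4167)
V = 1085/12 (V = 113/12 - 1*(-81) = 113/12 + 81 = 1085/12 ≈ 90.417)
(12190 + 21089)*(47613 + V) = (12190 + 21089)*(47613 + 1085/12) = 33279*(572441/12) = 6350088013/4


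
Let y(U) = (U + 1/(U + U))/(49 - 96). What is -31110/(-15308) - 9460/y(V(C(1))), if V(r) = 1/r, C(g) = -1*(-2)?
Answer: 6806289625/22962 ≈ 2.9642e+5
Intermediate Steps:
C(g) = 2
y(U) = -U/47 - 1/(94*U) (y(U) = (U + 1/(2*U))/(-47) = (U + 1/(2*U))*(-1/47) = -U/47 - 1/(94*U))
-31110/(-15308) - 9460/y(V(C(1))) = -31110/(-15308) - 9460/(-1/47/2 - 1/(94*(1/2))) = -31110*(-1/15308) - 9460/(-1/47*½ - 1/(94*½)) = 15555/7654 - 9460/(-1/94 - 1/94*2) = 15555/7654 - 9460/(-1/94 - 1/47) = 15555/7654 - 9460/(-3/94) = 15555/7654 - 9460*(-94/3) = 15555/7654 + 889240/3 = 6806289625/22962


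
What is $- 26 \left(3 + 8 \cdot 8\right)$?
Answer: $-1742$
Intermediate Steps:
$- 26 \left(3 + 8 \cdot 8\right) = - 26 \left(3 + 64\right) = \left(-26\right) 67 = -1742$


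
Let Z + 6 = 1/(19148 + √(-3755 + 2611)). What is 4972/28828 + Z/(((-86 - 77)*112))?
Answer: (-435338389393*I + 45470900*√286)/(263141984*(√286 - 9574*I)) ≈ 0.1728 + 5.0022e-12*I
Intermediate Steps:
Z = -6 + 1/(19148 + 2*I*√286) (Z = -6 + 1/(19148 + √(-3755 + 2611)) = -6 + 1/(19148 + √(-1144)) = -6 + 1/(19148 + 2*I*√286) ≈ -5.9999 - 9.225e-8*I)
4972/28828 + Z/(((-86 - 77)*112)) = 4972/28828 + ((-12*√286 + 114887*I)/(2*(√286 - 9574*I)))/(((-86 - 77)*112)) = 4972*(1/28828) + ((-12*√286 + 114887*I)/(2*(√286 - 9574*I)))/((-163*112)) = 1243/7207 + ((-12*√286 + 114887*I)/(2*(√286 - 9574*I)))/(-18256) = 1243/7207 + ((-12*√286 + 114887*I)/(2*(√286 - 9574*I)))*(-1/18256) = 1243/7207 - (-12*√286 + 114887*I)/(36512*(√286 - 9574*I))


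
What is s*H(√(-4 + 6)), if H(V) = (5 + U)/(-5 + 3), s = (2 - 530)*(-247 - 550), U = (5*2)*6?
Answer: -13676520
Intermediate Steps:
U = 60 (U = 10*6 = 60)
s = 420816 (s = -528*(-797) = 420816)
H(V) = -65/2 (H(V) = (5 + 60)/(-5 + 3) = 65/(-2) = 65*(-½) = -65/2)
s*H(√(-4 + 6)) = 420816*(-65/2) = -13676520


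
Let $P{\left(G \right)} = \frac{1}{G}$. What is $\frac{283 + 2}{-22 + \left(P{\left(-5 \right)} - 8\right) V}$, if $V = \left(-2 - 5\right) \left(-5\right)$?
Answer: $- \frac{95}{103} \approx -0.92233$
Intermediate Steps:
$V = 35$ ($V = \left(-7\right) \left(-5\right) = 35$)
$\frac{283 + 2}{-22 + \left(P{\left(-5 \right)} - 8\right) V} = \frac{283 + 2}{-22 + \left(\frac{1}{-5} - 8\right) 35} = \frac{285}{-22 + \left(- \frac{1}{5} - 8\right) 35} = \frac{285}{-22 - 287} = \frac{285}{-309} = 285 \left(- \frac{1}{309}\right) = - \frac{95}{103}$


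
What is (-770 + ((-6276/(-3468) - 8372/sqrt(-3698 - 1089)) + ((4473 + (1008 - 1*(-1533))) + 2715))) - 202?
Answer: 2531296/289 + 8372*I*sqrt(4787)/4787 ≈ 8758.8 + 121.0*I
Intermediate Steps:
(-770 + ((-6276/(-3468) - 8372/sqrt(-3698 - 1089)) + ((4473 + (1008 - 1*(-1533))) + 2715))) - 202 = (-770 + ((-6276*(-1/3468) - 8372*(-I*sqrt(4787)/4787)) + ((4473 + (1008 + 1533)) + 2715))) - 202 = (-770 + ((523/289 - 8372*(-I*sqrt(4787)/4787)) + ((4473 + 2541) + 2715))) - 202 = (-770 + ((523/289 - (-8372)*I*sqrt(4787)/4787) + (7014 + 2715))) - 202 = (-770 + ((523/289 + 8372*I*sqrt(4787)/4787) + 9729)) - 202 = (-770 + (2812204/289 + 8372*I*sqrt(4787)/4787)) - 202 = (2589674/289 + 8372*I*sqrt(4787)/4787) - 202 = 2531296/289 + 8372*I*sqrt(4787)/4787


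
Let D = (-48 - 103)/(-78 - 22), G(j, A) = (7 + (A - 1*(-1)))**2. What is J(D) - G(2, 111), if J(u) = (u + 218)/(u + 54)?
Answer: -78585760/5551 ≈ -14157.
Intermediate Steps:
G(j, A) = (8 + A)**2 (G(j, A) = (7 + (A + 1))**2 = (7 + (1 + A))**2 = (8 + A)**2)
D = 151/100 (D = -151/(-100) = -151*(-1/100) = 151/100 ≈ 1.5100)
J(u) = (218 + u)/(54 + u)
J(D) - G(2, 111) = (218 + 151/100)/(54 + 151/100) - (8 + 111)**2 = (21951/100)/(5551/100) - 1*119**2 = (100/5551)*(21951/100) - 1*14161 = 21951/5551 - 14161 = -78585760/5551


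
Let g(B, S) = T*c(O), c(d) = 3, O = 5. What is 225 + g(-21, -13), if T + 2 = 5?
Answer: 234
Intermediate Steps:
T = 3 (T = -2 + 5 = 3)
g(B, S) = 9 (g(B, S) = 3*3 = 9)
225 + g(-21, -13) = 225 + 9 = 234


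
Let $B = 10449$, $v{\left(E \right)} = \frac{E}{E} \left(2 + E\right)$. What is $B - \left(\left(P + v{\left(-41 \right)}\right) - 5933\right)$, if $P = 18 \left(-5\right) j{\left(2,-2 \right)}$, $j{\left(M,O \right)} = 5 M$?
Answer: $17321$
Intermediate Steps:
$v{\left(E \right)} = 2 + E$ ($v{\left(E \right)} = 1 \left(2 + E\right) = 2 + E$)
$P = -900$ ($P = 18 \left(-5\right) 5 \cdot 2 = \left(-90\right) 10 = -900$)
$B - \left(\left(P + v{\left(-41 \right)}\right) - 5933\right) = 10449 - \left(\left(-900 + \left(2 - 41\right)\right) - 5933\right) = 10449 - \left(\left(-900 - 39\right) - 5933\right) = 10449 - \left(-939 - 5933\right) = 10449 - -6872 = 10449 + 6872 = 17321$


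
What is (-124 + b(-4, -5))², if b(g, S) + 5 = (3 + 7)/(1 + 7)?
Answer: 261121/16 ≈ 16320.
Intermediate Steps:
b(g, S) = -15/4 (b(g, S) = -5 + (3 + 7)/(1 + 7) = -5 + 10/8 = -5 + 10*(⅛) = -5 + 5/4 = -15/4)
(-124 + b(-4, -5))² = (-124 - 15/4)² = (-511/4)² = 261121/16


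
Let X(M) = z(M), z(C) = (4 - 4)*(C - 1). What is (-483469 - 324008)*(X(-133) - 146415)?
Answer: 118226744955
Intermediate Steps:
z(C) = 0 (z(C) = 0*(-1 + C) = 0)
X(M) = 0
(-483469 - 324008)*(X(-133) - 146415) = (-483469 - 324008)*(0 - 146415) = -807477*(-146415) = 118226744955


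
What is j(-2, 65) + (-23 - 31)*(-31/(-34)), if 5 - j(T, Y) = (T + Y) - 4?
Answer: -1755/17 ≈ -103.24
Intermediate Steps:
j(T, Y) = 9 - T - Y (j(T, Y) = 5 - ((T + Y) - 4) = 5 - (-4 + T + Y) = 5 + (4 - T - Y) = 9 - T - Y)
j(-2, 65) + (-23 - 31)*(-31/(-34)) = (9 - 1*(-2) - 1*65) + (-23 - 31)*(-31/(-34)) = (9 + 2 - 65) - (-1674)*(-1)/34 = -54 - 54*31/34 = -54 - 837/17 = -1755/17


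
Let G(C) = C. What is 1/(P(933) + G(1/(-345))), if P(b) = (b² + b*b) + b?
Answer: 345/600959294 ≈ 5.7408e-7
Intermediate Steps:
P(b) = b + 2*b² (P(b) = (b² + b²) + b = 2*b² + b = b + 2*b²)
1/(P(933) + G(1/(-345))) = 1/(933*(1 + 2*933) + 1/(-345)) = 1/(933*(1 + 1866) - 1/345) = 1/(933*1867 - 1/345) = 1/(1741911 - 1/345) = 1/(600959294/345) = 345/600959294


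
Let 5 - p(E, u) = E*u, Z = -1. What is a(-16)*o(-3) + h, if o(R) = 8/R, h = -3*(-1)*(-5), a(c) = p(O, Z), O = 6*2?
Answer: -181/3 ≈ -60.333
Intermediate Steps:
O = 12
p(E, u) = 5 - E*u
a(c) = 17 (a(c) = 5 - 1*12*(-1) = 5 + 12 = 17)
h = -15 (h = 3*(-5) = -15)
a(-16)*o(-3) + h = 17*(8/(-3)) - 15 = 17*(8*(-1/3)) - 15 = 17*(-8/3) - 15 = -136/3 - 15 = -181/3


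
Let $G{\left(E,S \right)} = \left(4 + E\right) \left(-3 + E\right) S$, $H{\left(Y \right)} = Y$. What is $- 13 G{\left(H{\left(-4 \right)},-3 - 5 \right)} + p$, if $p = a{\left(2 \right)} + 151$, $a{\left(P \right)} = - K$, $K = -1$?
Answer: $152$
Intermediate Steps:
$G{\left(E,S \right)} = S \left(-3 + E\right) \left(4 + E\right)$ ($G{\left(E,S \right)} = \left(4 + E\right) S \left(-3 + E\right) = S \left(-3 + E\right) \left(4 + E\right)$)
$a{\left(P \right)} = 1$ ($a{\left(P \right)} = \left(-1\right) \left(-1\right) = 1$)
$p = 152$ ($p = 1 + 151 = 152$)
$- 13 G{\left(H{\left(-4 \right)},-3 - 5 \right)} + p = - 13 \left(-3 - 5\right) \left(-12 - 4 + \left(-4\right)^{2}\right) + 152 = - 13 \left(-3 - 5\right) \left(-12 - 4 + 16\right) + 152 = - 13 \left(\left(-8\right) 0\right) + 152 = \left(-13\right) 0 + 152 = 0 + 152 = 152$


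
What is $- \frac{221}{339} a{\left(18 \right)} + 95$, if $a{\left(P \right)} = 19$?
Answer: $\frac{28006}{339} \approx 82.614$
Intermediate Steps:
$- \frac{221}{339} a{\left(18 \right)} + 95 = - \frac{221}{339} \cdot 19 + 95 = \left(-221\right) \frac{1}{339} \cdot 19 + 95 = \left(- \frac{221}{339}\right) 19 + 95 = - \frac{4199}{339} + 95 = \frac{28006}{339}$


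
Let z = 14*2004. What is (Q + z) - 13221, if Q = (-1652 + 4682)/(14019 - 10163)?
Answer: 28603395/1928 ≈ 14836.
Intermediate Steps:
Q = 1515/1928 (Q = 3030/3856 = 3030*(1/3856) = 1515/1928 ≈ 0.78579)
z = 28056
(Q + z) - 13221 = (1515/1928 + 28056) - 13221 = 54093483/1928 - 13221 = 28603395/1928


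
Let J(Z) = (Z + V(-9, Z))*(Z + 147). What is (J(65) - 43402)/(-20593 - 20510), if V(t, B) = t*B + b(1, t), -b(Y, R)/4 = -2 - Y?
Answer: 50366/13701 ≈ 3.6761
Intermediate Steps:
b(Y, R) = 8 + 4*Y (b(Y, R) = -4*(-2 - Y) = 8 + 4*Y)
V(t, B) = 12 + B*t (V(t, B) = t*B + (8 + 4*1) = B*t + (8 + 4) = B*t + 12 = 12 + B*t)
J(Z) = (12 - 8*Z)*(147 + Z) (J(Z) = (Z + (12 + Z*(-9)))*(Z + 147) = (Z + (12 - 9*Z))*(147 + Z) = (12 - 8*Z)*(147 + Z))
(J(65) - 43402)/(-20593 - 20510) = ((1764 - 1164*65 - 8*65²) - 43402)/(-20593 - 20510) = ((1764 - 75660 - 8*4225) - 43402)/(-41103) = ((1764 - 75660 - 33800) - 43402)*(-1/41103) = (-107696 - 43402)*(-1/41103) = -151098*(-1/41103) = 50366/13701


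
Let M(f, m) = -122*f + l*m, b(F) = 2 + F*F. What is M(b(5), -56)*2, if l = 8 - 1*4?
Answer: -7036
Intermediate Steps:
l = 4 (l = 8 - 4 = 4)
b(F) = 2 + F²
M(f, m) = -122*f + 4*m
M(b(5), -56)*2 = (-122*(2 + 5²) + 4*(-56))*2 = (-122*(2 + 25) - 224)*2 = (-122*27 - 224)*2 = (-3294 - 224)*2 = -3518*2 = -7036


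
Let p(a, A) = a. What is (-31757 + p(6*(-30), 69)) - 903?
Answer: -32840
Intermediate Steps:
(-31757 + p(6*(-30), 69)) - 903 = (-31757 + 6*(-30)) - 903 = (-31757 - 180) - 903 = -31937 - 903 = -32840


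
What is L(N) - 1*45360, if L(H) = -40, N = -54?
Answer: -45400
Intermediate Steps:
L(N) - 1*45360 = -40 - 1*45360 = -40 - 45360 = -45400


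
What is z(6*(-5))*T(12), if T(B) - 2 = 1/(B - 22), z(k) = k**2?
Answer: 1710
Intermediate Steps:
T(B) = 2 + 1/(-22 + B) (T(B) = 2 + 1/(B - 22) = 2 + 1/(-22 + B))
z(6*(-5))*T(12) = (6*(-5))**2*((-43 + 2*12)/(-22 + 12)) = (-30)**2*((-43 + 24)/(-10)) = 900*(-1/10*(-19)) = 900*(19/10) = 1710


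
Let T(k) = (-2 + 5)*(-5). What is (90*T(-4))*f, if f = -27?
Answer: 36450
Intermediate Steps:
T(k) = -15 (T(k) = 3*(-5) = -15)
(90*T(-4))*f = (90*(-15))*(-27) = -1350*(-27) = 36450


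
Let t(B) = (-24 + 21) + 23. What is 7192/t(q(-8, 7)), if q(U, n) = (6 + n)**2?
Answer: 1798/5 ≈ 359.60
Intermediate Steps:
t(B) = 20 (t(B) = -3 + 23 = 20)
7192/t(q(-8, 7)) = 7192/20 = 7192*(1/20) = 1798/5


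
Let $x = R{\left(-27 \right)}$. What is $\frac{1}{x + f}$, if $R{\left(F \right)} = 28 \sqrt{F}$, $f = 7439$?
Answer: $\frac{7439}{55359889} - \frac{84 i \sqrt{3}}{55359889} \approx 0.00013438 - 2.6281 \cdot 10^{-6} i$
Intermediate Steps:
$x = 84 i \sqrt{3}$ ($x = 28 \sqrt{-27} = 28 \cdot 3 i \sqrt{3} = 84 i \sqrt{3} \approx 145.49 i$)
$\frac{1}{x + f} = \frac{1}{84 i \sqrt{3} + 7439} = \frac{1}{7439 + 84 i \sqrt{3}}$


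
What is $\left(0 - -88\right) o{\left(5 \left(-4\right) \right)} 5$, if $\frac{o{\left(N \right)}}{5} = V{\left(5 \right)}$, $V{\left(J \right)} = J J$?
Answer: $55000$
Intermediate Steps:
$V{\left(J \right)} = J^{2}$
$o{\left(N \right)} = 125$ ($o{\left(N \right)} = 5 \cdot 5^{2} = 5 \cdot 25 = 125$)
$\left(0 - -88\right) o{\left(5 \left(-4\right) \right)} 5 = \left(0 - -88\right) 125 \cdot 5 = \left(0 + 88\right) 625 = 88 \cdot 625 = 55000$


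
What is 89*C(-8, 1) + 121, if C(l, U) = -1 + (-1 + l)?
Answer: -769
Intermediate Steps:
C(l, U) = -2 + l
89*C(-8, 1) + 121 = 89*(-2 - 8) + 121 = 89*(-10) + 121 = -890 + 121 = -769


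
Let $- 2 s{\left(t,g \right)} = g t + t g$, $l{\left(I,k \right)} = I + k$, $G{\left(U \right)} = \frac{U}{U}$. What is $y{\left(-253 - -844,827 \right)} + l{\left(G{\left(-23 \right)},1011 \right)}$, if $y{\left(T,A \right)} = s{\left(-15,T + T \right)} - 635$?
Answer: $18107$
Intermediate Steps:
$G{\left(U \right)} = 1$
$s{\left(t,g \right)} = - g t$ ($s{\left(t,g \right)} = - \frac{g t + t g}{2} = - \frac{g t + g t}{2} = - \frac{2 g t}{2} = - g t$)
$y{\left(T,A \right)} = -635 + 30 T$ ($y{\left(T,A \right)} = \left(-1\right) \left(T + T\right) \left(-15\right) - 635 = \left(-1\right) 2 T \left(-15\right) - 635 = 30 T - 635 = -635 + 30 T$)
$y{\left(-253 - -844,827 \right)} + l{\left(G{\left(-23 \right)},1011 \right)} = \left(-635 + 30 \left(-253 - -844\right)\right) + \left(1 + 1011\right) = \left(-635 + 30 \left(-253 + 844\right)\right) + 1012 = \left(-635 + 30 \cdot 591\right) + 1012 = \left(-635 + 17730\right) + 1012 = 17095 + 1012 = 18107$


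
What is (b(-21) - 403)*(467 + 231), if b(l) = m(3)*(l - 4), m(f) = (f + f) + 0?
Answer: -385994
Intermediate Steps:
m(f) = 2*f (m(f) = 2*f + 0 = 2*f)
b(l) = -24 + 6*l (b(l) = (2*3)*(l - 4) = 6*(-4 + l) = -24 + 6*l)
(b(-21) - 403)*(467 + 231) = ((-24 + 6*(-21)) - 403)*(467 + 231) = ((-24 - 126) - 403)*698 = (-150 - 403)*698 = -553*698 = -385994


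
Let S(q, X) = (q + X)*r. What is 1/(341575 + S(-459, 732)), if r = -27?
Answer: 1/334204 ≈ 2.9922e-6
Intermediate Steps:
S(q, X) = -27*X - 27*q (S(q, X) = (q + X)*(-27) = (X + q)*(-27) = -27*X - 27*q)
1/(341575 + S(-459, 732)) = 1/(341575 + (-27*732 - 27*(-459))) = 1/(341575 + (-19764 + 12393)) = 1/(341575 - 7371) = 1/334204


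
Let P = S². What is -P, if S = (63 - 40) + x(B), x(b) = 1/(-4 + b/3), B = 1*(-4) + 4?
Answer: -8281/16 ≈ -517.56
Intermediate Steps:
B = 0 (B = -4 + 4 = 0)
x(b) = 1/(-4 + b/3) (x(b) = 1/(-4 + b*(⅓)) = 1/(-4 + b/3))
S = 91/4 (S = (63 - 40) + 3/(-12 + 0) = 23 + 3/(-12) = 23 + 3*(-1/12) = 23 - ¼ = 91/4 ≈ 22.750)
P = 8281/16 (P = (91/4)² = 8281/16 ≈ 517.56)
-P = -1*8281/16 = -8281/16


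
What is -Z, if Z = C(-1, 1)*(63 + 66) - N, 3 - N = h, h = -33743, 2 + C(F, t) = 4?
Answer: 33488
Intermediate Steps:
C(F, t) = 2 (C(F, t) = -2 + 4 = 2)
N = 33746 (N = 3 - 1*(-33743) = 3 + 33743 = 33746)
Z = -33488 (Z = 2*(63 + 66) - 1*33746 = 2*129 - 33746 = 258 - 33746 = -33488)
-Z = -1*(-33488) = 33488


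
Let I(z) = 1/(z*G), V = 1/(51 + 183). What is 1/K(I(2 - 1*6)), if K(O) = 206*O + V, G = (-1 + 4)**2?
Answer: -39/223 ≈ -0.17489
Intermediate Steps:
G = 9 (G = 3**2 = 9)
V = 1/234 ≈ 0.0042735
I(z) = 1/(9*z) (I(z) = 1/(z*9) = 1/(9*z))
K(O) = 1/234 + 206*O (K(O) = 206*O + 1/234 = 1/234 + 206*O)
1/K(I(2 - 1*6)) = 1/(1/234 + 206*(1/(9*(2 - 1*6)))) = 1/(1/234 + 206*(1/(9*(2 - 6)))) = 1/(1/234 + 206*((1/9)/(-4))) = 1/(1/234 + 206*((1/9)*(-1/4))) = 1/(1/234 + 206*(-1/36)) = 1/(1/234 - 103/18) = 1/(-223/39) = -39/223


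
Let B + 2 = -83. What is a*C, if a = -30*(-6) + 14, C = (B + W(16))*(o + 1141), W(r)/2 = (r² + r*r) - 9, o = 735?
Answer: 335192424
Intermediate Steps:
B = -85 (B = -2 - 83 = -85)
W(r) = -18 + 4*r² (W(r) = 2*((r² + r*r) - 9) = 2*((r² + r²) - 9) = 2*(2*r² - 9) = 2*(-9 + 2*r²) = -18 + 4*r²)
C = 1727796 (C = (-85 + (-18 + 4*16²))*(735 + 1141) = (-85 + (-18 + 4*256))*1876 = (-85 + (-18 + 1024))*1876 = (-85 + 1006)*1876 = 921*1876 = 1727796)
a = 194 (a = 180 + 14 = 194)
a*C = 194*1727796 = 335192424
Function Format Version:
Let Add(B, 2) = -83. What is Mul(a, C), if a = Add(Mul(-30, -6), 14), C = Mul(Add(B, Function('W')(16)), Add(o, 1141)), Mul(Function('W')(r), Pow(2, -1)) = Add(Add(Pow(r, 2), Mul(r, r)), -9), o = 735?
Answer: 335192424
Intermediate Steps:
B = -85 (B = Add(-2, -83) = -85)
Function('W')(r) = Add(-18, Mul(4, Pow(r, 2))) (Function('W')(r) = Mul(2, Add(Add(Pow(r, 2), Mul(r, r)), -9)) = Mul(2, Add(Add(Pow(r, 2), Pow(r, 2)), -9)) = Mul(2, Add(Mul(2, Pow(r, 2)), -9)) = Mul(2, Add(-9, Mul(2, Pow(r, 2)))) = Add(-18, Mul(4, Pow(r, 2))))
C = 1727796 (C = Mul(Add(-85, Add(-18, Mul(4, Pow(16, 2)))), Add(735, 1141)) = Mul(Add(-85, Add(-18, Mul(4, 256))), 1876) = Mul(Add(-85, Add(-18, 1024)), 1876) = Mul(Add(-85, 1006), 1876) = Mul(921, 1876) = 1727796)
a = 194 (a = Add(180, 14) = 194)
Mul(a, C) = Mul(194, 1727796) = 335192424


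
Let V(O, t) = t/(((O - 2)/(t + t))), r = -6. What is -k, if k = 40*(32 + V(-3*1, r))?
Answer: -704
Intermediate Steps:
V(O, t) = 2*t²/(-2 + O) (V(O, t) = t/(((-2 + O)/((2*t)))) = t/(((-2 + O)*(1/(2*t)))) = t/(((-2 + O)/(2*t))) = t*(2*t/(-2 + O)) = 2*t²/(-2 + O))
k = 704 (k = 40*(32 + 2*(-6)²/(-2 - 3*1)) = 40*(32 + 2*36/(-2 - 3)) = 40*(32 + 2*36/(-5)) = 40*(32 + 2*36*(-⅕)) = 40*(32 - 72/5) = 40*(88/5) = 704)
-k = -1*704 = -704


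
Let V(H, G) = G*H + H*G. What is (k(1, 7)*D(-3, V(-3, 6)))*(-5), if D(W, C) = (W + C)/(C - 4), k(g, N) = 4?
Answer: -39/2 ≈ -19.500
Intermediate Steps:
V(H, G) = 2*G*H (V(H, G) = G*H + G*H = 2*G*H)
D(W, C) = (C + W)/(-4 + C)
(k(1, 7)*D(-3, V(-3, 6)))*(-5) = (4*((2*6*(-3) - 3)/(-4 + 2*6*(-3))))*(-5) = (4*((-36 - 3)/(-4 - 36)))*(-5) = (4*(-39/(-40)))*(-5) = (4*(-1/40*(-39)))*(-5) = (4*(39/40))*(-5) = (39/10)*(-5) = -39/2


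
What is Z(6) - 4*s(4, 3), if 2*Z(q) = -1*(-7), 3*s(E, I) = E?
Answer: -11/6 ≈ -1.8333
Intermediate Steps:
s(E, I) = E/3
Z(q) = 7/2 (Z(q) = (-1*(-7))/2 = (½)*7 = 7/2)
Z(6) - 4*s(4, 3) = 7/2 - 4*4/3 = 7/2 - 16/3 = -11/6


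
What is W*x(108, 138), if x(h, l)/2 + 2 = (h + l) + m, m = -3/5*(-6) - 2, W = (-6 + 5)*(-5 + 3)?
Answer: 4912/5 ≈ 982.40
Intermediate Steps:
W = 2 (W = -1*(-2) = 2)
m = 8/5 (m = -3*⅕*(-6) - 2 = -⅗*(-6) - 2 = 18/5 - 2 = 8/5 ≈ 1.6000)
x(h, l) = -⅘ + 2*h + 2*l (x(h, l) = -4 + 2*((h + l) + 8/5) = -4 + 2*(8/5 + h + l) = -4 + (16/5 + 2*h + 2*l) = -⅘ + 2*h + 2*l)
W*x(108, 138) = 2*(-⅘ + 2*108 + 2*138) = 2*(-⅘ + 216 + 276) = 2*(2456/5) = 4912/5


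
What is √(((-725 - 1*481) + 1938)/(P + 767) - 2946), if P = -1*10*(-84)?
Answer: I*√7606718430/1607 ≈ 54.273*I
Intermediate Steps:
P = 840 (P = -10*(-84) = 840)
√(((-725 - 1*481) + 1938)/(P + 767) - 2946) = √(((-725 - 1*481) + 1938)/(840 + 767) - 2946) = √(((-725 - 481) + 1938)/1607 - 2946) = √((-1206 + 1938)*(1/1607) - 2946) = √(732*(1/1607) - 2946) = √(732/1607 - 2946) = √(-4733490/1607) = I*√7606718430/1607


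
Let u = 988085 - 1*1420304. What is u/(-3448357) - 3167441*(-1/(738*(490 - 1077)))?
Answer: -10735227480323/1493848942542 ≈ -7.1863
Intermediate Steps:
u = -432219 (u = 988085 - 1420304 = -432219)
u/(-3448357) - 3167441*(-1/(738*(490 - 1077))) = -432219/(-3448357) - 3167441*(-1/(738*(490 - 1077))) = -432219*(-1/3448357) - 3167441/((-587*(-738))) = 432219/3448357 - 3167441/433206 = -10735227480323/1493848942542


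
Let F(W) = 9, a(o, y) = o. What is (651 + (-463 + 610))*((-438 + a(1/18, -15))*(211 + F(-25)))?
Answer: -230656580/3 ≈ -7.6886e+7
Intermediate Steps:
(651 + (-463 + 610))*((-438 + a(1/18, -15))*(211 + F(-25))) = (651 + (-463 + 610))*((-438 + 1/18)*(211 + 9)) = (651 + 147)*((-438 + 1/18)*220) = 798*(-7883/18*220) = 798*(-867130/9) = -230656580/3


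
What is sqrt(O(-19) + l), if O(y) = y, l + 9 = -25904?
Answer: 2*I*sqrt(6483) ≈ 161.03*I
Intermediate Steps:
l = -25913 (l = -9 - 25904 = -25913)
sqrt(O(-19) + l) = sqrt(-19 - 25913) = sqrt(-25932) = 2*I*sqrt(6483)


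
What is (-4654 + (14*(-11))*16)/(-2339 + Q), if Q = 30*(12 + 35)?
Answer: 7118/929 ≈ 7.6620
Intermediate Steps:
Q = 1410 (Q = 30*47 = 1410)
(-4654 + (14*(-11))*16)/(-2339 + Q) = (-4654 + (14*(-11))*16)/(-2339 + 1410) = (-4654 - 154*16)/(-929) = (-4654 - 2464)*(-1/929) = -7118*(-1/929) = 7118/929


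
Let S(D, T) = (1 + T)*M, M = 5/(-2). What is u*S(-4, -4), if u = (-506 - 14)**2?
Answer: 2028000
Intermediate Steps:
M = -5/2 (M = 5*(-1/2) = -5/2 ≈ -2.5000)
u = 270400 (u = (-520)**2 = 270400)
S(D, T) = -5/2 - 5*T/2 (S(D, T) = (1 + T)*(-5/2) = -5/2 - 5*T/2)
u*S(-4, -4) = 270400*(-5/2 - 5/2*(-4)) = 270400*(-5/2 + 10) = 270400*(15/2) = 2028000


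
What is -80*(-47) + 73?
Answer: 3833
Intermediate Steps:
-80*(-47) + 73 = 3760 + 73 = 3833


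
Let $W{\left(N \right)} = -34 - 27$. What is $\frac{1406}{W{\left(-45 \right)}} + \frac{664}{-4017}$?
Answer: $- \frac{5688406}{245037} \approx -23.214$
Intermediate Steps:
$W{\left(N \right)} = -61$
$\frac{1406}{W{\left(-45 \right)}} + \frac{664}{-4017} = \frac{1406}{-61} + \frac{664}{-4017} = 1406 \left(- \frac{1}{61}\right) + 664 \left(- \frac{1}{4017}\right) = - \frac{1406}{61} - \frac{664}{4017} = - \frac{5688406}{245037}$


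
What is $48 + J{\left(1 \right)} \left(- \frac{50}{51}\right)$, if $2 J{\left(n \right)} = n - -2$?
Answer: $\frac{791}{17} \approx 46.529$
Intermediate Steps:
$J{\left(n \right)} = 1 + \frac{n}{2}$ ($J{\left(n \right)} = \frac{n - -2}{2} = \frac{n + 2}{2} = \frac{2 + n}{2} = 1 + \frac{n}{2}$)
$48 + J{\left(1 \right)} \left(- \frac{50}{51}\right) = 48 + \left(1 + \frac{1}{2} \cdot 1\right) \left(- \frac{50}{51}\right) = 48 + \left(1 + \frac{1}{2}\right) \left(\left(-50\right) \frac{1}{51}\right) = 48 + \frac{3}{2} \left(- \frac{50}{51}\right) = 48 - \frac{25}{17} = \frac{791}{17}$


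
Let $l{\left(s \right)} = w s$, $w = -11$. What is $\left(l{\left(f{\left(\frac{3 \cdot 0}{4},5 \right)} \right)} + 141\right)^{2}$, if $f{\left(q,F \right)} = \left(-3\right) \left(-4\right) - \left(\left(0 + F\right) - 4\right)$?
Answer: $400$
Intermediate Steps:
$f{\left(q,F \right)} = 16 - F$ ($f{\left(q,F \right)} = 12 - \left(F - 4\right) = 12 - \left(-4 + F\right) = 16 - F$)
$l{\left(s \right)} = - 11 s$
$\left(l{\left(f{\left(\frac{3 \cdot 0}{4},5 \right)} \right)} + 141\right)^{2} = \left(- 11 \left(16 - 5\right) + 141\right)^{2} = \left(\left(-11\right) 11 + 141\right)^{2} = \left(-121 + 141\right)^{2} = 20^{2} = 400$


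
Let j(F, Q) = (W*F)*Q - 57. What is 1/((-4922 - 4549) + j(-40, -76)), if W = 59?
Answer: 1/169832 ≈ 5.8882e-6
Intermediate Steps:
j(F, Q) = -57 + 59*F*Q (j(F, Q) = (59*F)*Q - 57 = 59*F*Q - 57 = -57 + 59*F*Q)
1/((-4922 - 4549) + j(-40, -76)) = 1/((-4922 - 4549) + (-57 + 59*(-40)*(-76))) = 1/(-9471 + (-57 + 179360)) = 1/(-9471 + 179303) = 1/169832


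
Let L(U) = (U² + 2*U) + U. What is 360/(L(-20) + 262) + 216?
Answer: 65196/301 ≈ 216.60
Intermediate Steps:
L(U) = U² + 3*U
360/(L(-20) + 262) + 216 = 360/(-20*(3 - 20) + 262) + 216 = 360/(-20*(-17) + 262) + 216 = 360/(340 + 262) + 216 = 360/602 + 216 = (1/602)*360 + 216 = 180/301 + 216 = 65196/301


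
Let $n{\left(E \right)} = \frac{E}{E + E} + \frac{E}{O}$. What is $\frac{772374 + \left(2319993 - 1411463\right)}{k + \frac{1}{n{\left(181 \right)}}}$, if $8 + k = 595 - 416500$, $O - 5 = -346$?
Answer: $- \frac{35298984}{8734855} \approx -4.0412$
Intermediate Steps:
$O = -341$ ($O = 5 - 346 = -341$)
$k = -415913$ ($k = -8 + \left(595 - 416500\right) = -8 - 415905 = -415913$)
$n{\left(E \right)} = \frac{1}{2} - \frac{E}{341}$ ($n{\left(E \right)} = \frac{E}{E + E} + \frac{E}{-341} = \frac{E}{2 E} + E \left(- \frac{1}{341}\right) = E \frac{1}{2 E} - \frac{E}{341} = \frac{1}{2} - \frac{E}{341}$)
$\frac{772374 + \left(2319993 - 1411463\right)}{k + \frac{1}{n{\left(181 \right)}}} = \frac{772374 + \left(2319993 - 1411463\right)}{-415913 + \frac{1}{\frac{1}{2} - \frac{181}{341}}} = \frac{772374 + 908530}{-415913 + \frac{1}{\frac{1}{2} - \frac{181}{341}}} = \frac{1680904}{-415913 + \frac{1}{- \frac{21}{682}}} = \frac{1680904}{-415913 - \frac{682}{21}} = \frac{1680904}{- \frac{8734855}{21}} = 1680904 \left(- \frac{21}{8734855}\right) = - \frac{35298984}{8734855}$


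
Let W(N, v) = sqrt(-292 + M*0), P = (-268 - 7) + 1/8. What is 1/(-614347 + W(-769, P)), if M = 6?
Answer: -614347/377422236701 - 2*I*sqrt(73)/377422236701 ≈ -1.6277e-6 - 4.5276e-11*I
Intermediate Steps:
P = -2199/8 (P = -275 + 1/8 = -2199/8 ≈ -274.88)
W(N, v) = 2*I*sqrt(73) (W(N, v) = sqrt(-292 + 6*0) = sqrt(-292 + 0) = sqrt(-292) = 2*I*sqrt(73))
1/(-614347 + W(-769, P)) = 1/(-614347 + 2*I*sqrt(73))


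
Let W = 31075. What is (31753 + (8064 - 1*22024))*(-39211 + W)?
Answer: -144763848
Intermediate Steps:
(31753 + (8064 - 1*22024))*(-39211 + W) = (31753 + (8064 - 1*22024))*(-39211 + 31075) = (31753 + (8064 - 22024))*(-8136) = (31753 - 13960)*(-8136) = 17793*(-8136) = -144763848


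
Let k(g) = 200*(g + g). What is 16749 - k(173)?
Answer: -52451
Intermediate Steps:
k(g) = 400*g (k(g) = 200*(2*g) = 400*g)
16749 - k(173) = 16749 - 400*173 = 16749 - 1*69200 = 16749 - 69200 = -52451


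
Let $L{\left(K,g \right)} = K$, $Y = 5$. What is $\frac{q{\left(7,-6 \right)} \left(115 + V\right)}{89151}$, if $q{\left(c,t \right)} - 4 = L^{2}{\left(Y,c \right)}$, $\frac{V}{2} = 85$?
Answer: $\frac{2755}{29717} \approx 0.092708$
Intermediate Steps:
$V = 170$ ($V = 2 \cdot 85 = 170$)
$q{\left(c,t \right)} = 29$ ($q{\left(c,t \right)} = 4 + 5^{2} = 4 + 25 = 29$)
$\frac{q{\left(7,-6 \right)} \left(115 + V\right)}{89151} = \frac{29 \left(115 + 170\right)}{89151} = 29 \cdot 285 \cdot \frac{1}{89151} = 8265 \cdot \frac{1}{89151} = \frac{2755}{29717}$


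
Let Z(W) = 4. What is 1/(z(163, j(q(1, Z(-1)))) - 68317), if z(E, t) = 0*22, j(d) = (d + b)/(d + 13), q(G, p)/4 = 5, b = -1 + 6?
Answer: -1/68317 ≈ -1.4638e-5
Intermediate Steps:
b = 5
q(G, p) = 20 (q(G, p) = 4*5 = 20)
j(d) = (5 + d)/(13 + d) (j(d) = (d + 5)/(d + 13) = (5 + d)/(13 + d))
z(E, t) = 0
1/(z(163, j(q(1, Z(-1)))) - 68317) = 1/(0 - 68317) = 1/(-68317) = -1/68317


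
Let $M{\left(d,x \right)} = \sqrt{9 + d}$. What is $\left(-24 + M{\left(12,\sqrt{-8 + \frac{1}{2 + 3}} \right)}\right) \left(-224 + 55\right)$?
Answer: $4056 - 169 \sqrt{21} \approx 3281.5$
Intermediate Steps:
$\left(-24 + M{\left(12,\sqrt{-8 + \frac{1}{2 + 3}} \right)}\right) \left(-224 + 55\right) = \left(-24 + \sqrt{9 + 12}\right) \left(-224 + 55\right) = \left(-24 + \sqrt{21}\right) \left(-169\right) = 4056 - 169 \sqrt{21}$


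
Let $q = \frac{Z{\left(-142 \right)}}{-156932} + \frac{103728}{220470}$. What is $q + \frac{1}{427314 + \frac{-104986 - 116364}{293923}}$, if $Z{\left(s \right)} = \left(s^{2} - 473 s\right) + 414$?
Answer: $- \frac{16048161336631060997}{181062994255455763120} \approx -0.088633$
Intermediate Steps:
$Z{\left(s \right)} = 414 + s^{2} - 473 s$
$q = - \frac{127778216}{1441616585}$ ($q = \frac{414 + \left(-142\right)^{2} - -67166}{-156932} + \frac{103728}{220470} = \left(414 + 20164 + 67166\right) \left(- \frac{1}{156932}\right) + 103728 \cdot \frac{1}{220470} = 87744 \left(- \frac{1}{156932}\right) + \frac{17288}{36745} = - \frac{21936}{39233} + \frac{17288}{36745} = - \frac{127778216}{1441616585} \approx -0.088635$)
$q + \frac{1}{427314 + \frac{-104986 - 116364}{293923}} = - \frac{127778216}{1441616585} + \frac{1}{427314 + \frac{-104986 - 116364}{293923}} = - \frac{127778216}{1441616585} + \frac{1}{427314 + \left(-104986 - 116364\right) \frac{1}{293923}} = - \frac{127778216}{1441616585} + \frac{1}{427314 - \frac{221350}{293923}} = - \frac{127778216}{1441616585} + \frac{1}{\frac{125597191472}{293923}} = - \frac{127778216}{1441616585} + \frac{293923}{125597191472} = - \frac{16048161336631060997}{181062994255455763120}$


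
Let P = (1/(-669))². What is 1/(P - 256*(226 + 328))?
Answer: -447561/63474891263 ≈ -7.0510e-6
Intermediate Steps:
P = 1/447561 (P = (-1/669)² = 1/447561 ≈ 2.2343e-6)
1/(P - 256*(226 + 328)) = 1/(1/447561 - 256*(226 + 328)) = 1/(1/447561 - 256*554) = 1/(1/447561 - 141824) = 1/(-63474891263/447561) = -447561/63474891263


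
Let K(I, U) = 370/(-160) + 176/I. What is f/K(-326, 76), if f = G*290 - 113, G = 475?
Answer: -358957296/7439 ≈ -48253.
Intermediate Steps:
K(I, U) = -37/16 + 176/I (K(I, U) = 370*(-1/160) + 176/I = -37/16 + 176/I)
f = 137637 (f = 475*290 - 113 = 137750 - 113 = 137637)
f/K(-326, 76) = 137637/(-37/16 + 176/(-326)) = 137637/(-37/16 + 176*(-1/326)) = 137637/(-37/16 - 88/163) = 137637/(-7439/2608) = 137637*(-2608/7439) = -358957296/7439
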